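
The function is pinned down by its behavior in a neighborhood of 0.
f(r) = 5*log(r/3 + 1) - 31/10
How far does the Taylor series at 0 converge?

The radius of convergence is 3.

Branch term (5)*log(1 - r/(-3)): its argument vanishes at r = -3, a logarithmic branch point, modulus 3.
The radius of convergence is the smallest modulus among the singular points: 3.


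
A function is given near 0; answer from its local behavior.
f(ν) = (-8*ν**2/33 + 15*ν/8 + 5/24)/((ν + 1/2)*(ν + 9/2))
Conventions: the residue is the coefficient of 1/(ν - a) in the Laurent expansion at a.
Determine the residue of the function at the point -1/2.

The residue is -139/704.

At the order-1 pole -1/2 set g(ν) = (ν - (-1/2))*f(ν) = (-8*ν**2/33 + 15*ν/8 + 5/24)/(ν + 9/2).
Simple pole: residue = g(a) at a = -1/2, which is -139/704.


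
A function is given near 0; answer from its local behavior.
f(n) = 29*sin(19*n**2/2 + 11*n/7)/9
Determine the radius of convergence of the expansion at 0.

The radius of convergence is infinite.

The factor -sin(19*n**2/2 + 11*n/7) is entire and contributes no finite singular point.
The polynomial part has no poles.
No finite singular points: the Taylor series at 0 converges everywhere.


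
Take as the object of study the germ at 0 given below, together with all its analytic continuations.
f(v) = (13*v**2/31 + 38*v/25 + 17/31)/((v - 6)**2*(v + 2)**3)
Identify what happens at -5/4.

Denominator factors: v - 6 = -29/4 at v = -5/4; v + 2 = 3/4 at v = -5/4 — none vanishes.
So the germ continues analytically to -5/4.

The point is a regular point.


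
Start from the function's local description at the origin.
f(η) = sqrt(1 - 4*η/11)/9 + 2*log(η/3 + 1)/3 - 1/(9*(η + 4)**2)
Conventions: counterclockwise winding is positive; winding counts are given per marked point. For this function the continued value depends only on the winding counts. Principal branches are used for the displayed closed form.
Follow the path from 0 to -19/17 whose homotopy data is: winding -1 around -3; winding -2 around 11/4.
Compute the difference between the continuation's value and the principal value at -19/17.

Continued minus principal equals -(4/3)*pi*i.

The rational part is single-valued and drops out of the difference; each branch term changes only by its own monodromy.
(2/3)*log(1 - η/(-3)): each positive loop around -3 adds 2*pi*i to the log, so winding -1 contributes (2/3)*(-1)*2*pi*i = -(4/3)*pi*i.
(1/9)*sqrt(1 - η/(11/4)): winding -2 is even, the square root returns to the same sheet, contribution 0.
Summing the contributions at η = -19/17 gives -(4/3)*pi*i.


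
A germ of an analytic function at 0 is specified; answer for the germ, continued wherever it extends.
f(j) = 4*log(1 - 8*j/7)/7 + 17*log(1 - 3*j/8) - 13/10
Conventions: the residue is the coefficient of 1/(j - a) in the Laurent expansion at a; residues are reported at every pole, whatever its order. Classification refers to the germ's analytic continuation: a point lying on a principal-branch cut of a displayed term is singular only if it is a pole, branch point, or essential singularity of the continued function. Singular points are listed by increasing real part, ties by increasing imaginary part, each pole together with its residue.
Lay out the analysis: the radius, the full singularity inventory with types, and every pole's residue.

Branch term (17)*log(1 - j/(8/3)): its argument vanishes at j = 8/3, a logarithmic branch point, modulus 8/3.
Branch term (4/7)*log(1 - j/(7/8)): its argument vanishes at j = 7/8, a logarithmic branch point, modulus 7/8.
The radius of convergence is the smallest modulus among the singular points: 7/8.
List the singular points by increasing real part (a conjugate pair: the negative imaginary part first).

Radius of convergence at 0: 7/8.
At 7/8: a logarithmic branch point.
At 8/3: a logarithmic branch point.


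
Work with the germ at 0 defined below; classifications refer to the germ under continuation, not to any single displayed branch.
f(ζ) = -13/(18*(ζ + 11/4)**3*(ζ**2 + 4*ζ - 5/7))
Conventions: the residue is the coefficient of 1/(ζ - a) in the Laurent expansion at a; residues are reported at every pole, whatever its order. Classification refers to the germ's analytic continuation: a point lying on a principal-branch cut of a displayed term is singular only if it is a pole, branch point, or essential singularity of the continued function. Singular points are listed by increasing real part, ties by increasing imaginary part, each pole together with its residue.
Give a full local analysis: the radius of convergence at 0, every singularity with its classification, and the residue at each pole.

Denominator factor (ζ**2 + 4*ζ - 5/7): discriminant 132/7, real irrational roots -2 + (1/7)*sqrt(231) and -2 - (1/7)*sqrt(231); poles of order 1, moduli -2 + (1/7)*sqrt(231) and 2 + (1/7)*sqrt(231).
Denominator factor (ζ + 11/4)^3: pole of order 3 at -11/4, modulus 11/4.
The radius of convergence is the smallest modulus among the singular points: -2 + (1/7)*sqrt(231).
The factor ζ**2 + 4*ζ - 5/7 splits as (ζ - a)(ζ - a') with a = -2 - (1/7)*sqrt(231), a' = -2 + (1/7)*sqrt(231). At the order-1 pole a set g(ζ) = (ζ - a)*f(ζ) = [-13/(18*(ζ + 11/4)**3)] / (ζ - a').
Simple pole: residue = g(a) at a = -2 - (1/7)*sqrt(231), which is -9743552/301633875 - (621712/368663625)*sqrt(231).
At the order-3 pole -11/4 set g(ζ) = (ζ - (-11/4))^3*f(ζ) = -13/(18*(ζ**2 + 4*ζ - 5/7)).
Order-3 pole: residue = g''(a)/2; g''(-11/4) = 38974208/301633875, so the residue is 19487104/301633875.
The factor ζ**2 + 4*ζ - 5/7 splits as (ζ - a)(ζ - a') with a = -2 + (1/7)*sqrt(231), a' = -2 - (1/7)*sqrt(231). At the order-1 pole a set g(ζ) = (ζ - a)*f(ζ) = [-13/(18*(ζ + 11/4)**3)] / (ζ - a').
Simple pole: residue = g(a) at a = -2 + (1/7)*sqrt(231), which is -9743552/301633875 + (621712/368663625)*sqrt(231).
List the singular points by increasing real part (a conjugate pair: the negative imaginary part first).

Radius of convergence at 0: -2 + (1/7)*sqrt(231).
At -2 - (1/7)*sqrt(231): a pole of order 1; residue -9743552/301633875 - (621712/368663625)*sqrt(231).
At -11/4: a pole of order 3; residue 19487104/301633875.
At -2 + (1/7)*sqrt(231): a pole of order 1; residue -9743552/301633875 + (621712/368663625)*sqrt(231).


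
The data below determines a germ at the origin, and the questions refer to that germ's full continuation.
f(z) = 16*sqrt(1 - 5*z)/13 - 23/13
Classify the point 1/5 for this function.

The term (16/13)*sqrt(1 - z/(1/5)) has argument 1 - 1/5/(1/5) = 0 at 1/5: a square-root (algebraic, two-sheeted) branch point; the remaining terms are analytic or single-valued there.

The point is an algebraic (square-root) branch point.


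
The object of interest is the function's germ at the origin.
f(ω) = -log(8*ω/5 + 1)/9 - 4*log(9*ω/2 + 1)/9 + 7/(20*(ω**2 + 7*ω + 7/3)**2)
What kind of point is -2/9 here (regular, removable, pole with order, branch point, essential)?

The point is a logarithmic branch point.

The term (-4/9)*log(1 - ω/(-2/9)) has argument 1 - -2/9/(-2/9) = 0 at -2/9: a logarithmic (infinitely-sheeted) branch point; the remaining terms are analytic or single-valued there.


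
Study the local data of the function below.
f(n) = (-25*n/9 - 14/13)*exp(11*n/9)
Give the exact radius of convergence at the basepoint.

The radius of convergence is infinite.

The factor exp(11*n/9) is entire and contributes no finite singular point.
The polynomial part has no poles.
No finite singular points: the Taylor series at 0 converges everywhere.


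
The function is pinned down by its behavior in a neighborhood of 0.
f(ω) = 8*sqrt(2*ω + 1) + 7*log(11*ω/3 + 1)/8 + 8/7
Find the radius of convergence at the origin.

The radius of convergence is 3/11.

Branch term (8)*sqrt(1 - ω/(-1/2)): its argument vanishes at ω = -1/2, a square-root branch point, modulus 1/2.
Branch term (7/8)*log(1 - ω/(-3/11)): its argument vanishes at ω = -3/11, a logarithmic branch point, modulus 3/11.
The radius of convergence is the smallest modulus among the singular points: 3/11.


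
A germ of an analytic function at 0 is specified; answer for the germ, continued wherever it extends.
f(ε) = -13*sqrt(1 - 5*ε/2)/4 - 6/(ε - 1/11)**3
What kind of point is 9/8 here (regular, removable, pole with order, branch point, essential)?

The point is a regular point.

Denominator factors: ε - 1/11 = 91/88 at ε = 9/8 — none vanishes.
Branch term sqrt(1 - ε/(2/5)): argument at 9/8 is -29/16, nonzero, so 9/8 is not its branch point (a point on a principal cut is still regular for the continued germ).
So the germ continues analytically to 9/8.


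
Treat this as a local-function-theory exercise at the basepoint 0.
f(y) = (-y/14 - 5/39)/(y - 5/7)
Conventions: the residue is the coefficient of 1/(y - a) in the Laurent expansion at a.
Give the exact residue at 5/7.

At the order-1 pole 5/7 set g(y) = (y - (5/7))*f(y) = -y/14 - 5/39.
Simple pole: residue = g(a) at a = 5/7, which is -685/3822.

The residue is -685/3822.


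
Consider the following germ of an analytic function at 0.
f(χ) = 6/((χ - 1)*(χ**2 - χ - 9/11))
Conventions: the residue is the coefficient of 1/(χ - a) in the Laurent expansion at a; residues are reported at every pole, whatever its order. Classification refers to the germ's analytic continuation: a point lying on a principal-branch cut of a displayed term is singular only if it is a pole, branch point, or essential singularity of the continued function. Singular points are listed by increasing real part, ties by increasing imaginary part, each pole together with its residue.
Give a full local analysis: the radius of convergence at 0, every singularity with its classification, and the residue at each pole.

Denominator factor (χ**2 - χ - 9/11): discriminant 47/11, real irrational roots 1/2 + (1/22)*sqrt(517) and 1/2 - (1/22)*sqrt(517); poles of order 1, moduli 1/2 + (1/22)*sqrt(517) and -1/2 + (1/22)*sqrt(517).
Denominator factor (χ - 1): pole of order 1 at 1, modulus 1.
The radius of convergence is the smallest modulus among the singular points: -1/2 + (1/22)*sqrt(517).
The factor χ**2 - χ - 9/11 splits as (χ - a)(χ - a') with a = 1/2 - (1/22)*sqrt(517), a' = 1/2 + (1/22)*sqrt(517). At the order-1 pole a set g(χ) = (χ - a)*f(χ) = [6/(χ - 1)] / (χ - a').
Simple pole: residue = g(a) at a = 1/2 - (1/22)*sqrt(517), which is 11/3 - (11/141)*sqrt(517).
At the order-1 pole 1 set g(χ) = (χ - (1))*f(χ) = 6/(χ**2 - χ - 9/11).
Simple pole: residue = g(a) at a = 1, which is -22/3.
The factor χ**2 - χ - 9/11 splits as (χ - a)(χ - a') with a = 1/2 + (1/22)*sqrt(517), a' = 1/2 - (1/22)*sqrt(517). At the order-1 pole a set g(χ) = (χ - a)*f(χ) = [6/(χ - 1)] / (χ - a').
Simple pole: residue = g(a) at a = 1/2 + (1/22)*sqrt(517), which is 11/3 + (11/141)*sqrt(517).
List the singular points by increasing real part (a conjugate pair: the negative imaginary part first).

Radius of convergence at 0: -1/2 + (1/22)*sqrt(517).
At 1/2 - (1/22)*sqrt(517): a pole of order 1; residue 11/3 - (11/141)*sqrt(517).
At 1: a pole of order 1; residue -22/3.
At 1/2 + (1/22)*sqrt(517): a pole of order 1; residue 11/3 + (11/141)*sqrt(517).


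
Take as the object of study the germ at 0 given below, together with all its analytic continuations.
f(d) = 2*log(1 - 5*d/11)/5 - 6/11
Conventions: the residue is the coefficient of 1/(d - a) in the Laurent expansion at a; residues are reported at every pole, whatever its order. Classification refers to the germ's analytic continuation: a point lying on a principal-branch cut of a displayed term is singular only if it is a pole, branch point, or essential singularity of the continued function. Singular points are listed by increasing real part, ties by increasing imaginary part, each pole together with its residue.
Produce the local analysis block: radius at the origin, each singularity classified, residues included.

Radius of convergence at 0: 11/5.
At 11/5: a logarithmic branch point.

Branch term (2/5)*log(1 - d/(11/5)): its argument vanishes at d = 11/5, a logarithmic branch point, modulus 11/5.
The radius of convergence is the smallest modulus among the singular points: 11/5.


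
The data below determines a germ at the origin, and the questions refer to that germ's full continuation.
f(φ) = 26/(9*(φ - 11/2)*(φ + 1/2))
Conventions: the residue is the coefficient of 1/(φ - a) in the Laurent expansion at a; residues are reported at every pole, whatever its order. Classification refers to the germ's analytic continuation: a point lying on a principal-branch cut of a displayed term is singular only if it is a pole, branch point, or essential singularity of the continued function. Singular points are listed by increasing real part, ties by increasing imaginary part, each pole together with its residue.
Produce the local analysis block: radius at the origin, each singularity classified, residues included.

Denominator factor (φ - 11/2): pole of order 1 at 11/2, modulus 11/2.
Denominator factor (φ + 1/2): pole of order 1 at -1/2, modulus 1/2.
The radius of convergence is the smallest modulus among the singular points: 1/2.
At the order-1 pole -1/2 set g(φ) = (φ - (-1/2))*f(φ) = 26/(9*(φ - 11/2)).
Simple pole: residue = g(a) at a = -1/2, which is -13/27.
At the order-1 pole 11/2 set g(φ) = (φ - (11/2))*f(φ) = 26/(9*(φ + 1/2)).
Simple pole: residue = g(a) at a = 11/2, which is 13/27.
List the singular points by increasing real part (a conjugate pair: the negative imaginary part first).

Radius of convergence at 0: 1/2.
At -1/2: a pole of order 1; residue -13/27.
At 11/2: a pole of order 1; residue 13/27.


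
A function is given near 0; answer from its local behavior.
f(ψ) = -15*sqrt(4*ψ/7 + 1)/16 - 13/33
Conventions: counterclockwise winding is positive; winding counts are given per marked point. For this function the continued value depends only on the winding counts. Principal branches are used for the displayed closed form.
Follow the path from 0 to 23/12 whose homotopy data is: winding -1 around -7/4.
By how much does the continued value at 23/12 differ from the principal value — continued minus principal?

The rational part is single-valued and drops out of the difference; each branch term changes only by its own monodromy.
(-15/16)*sqrt(1 - ψ/(-7/4)): winding -1 is odd, the square root flips sign, contributing -2*(-15/16)*sqrt(1 - (23/12)/(-7/4)) = -2*(-15/16)*sqrt(44/21) = (5/28)*sqrt(231).
Summing the contributions at ψ = 23/12 gives (5/28)*sqrt(231).

Continued minus principal equals (5/28)*sqrt(231).


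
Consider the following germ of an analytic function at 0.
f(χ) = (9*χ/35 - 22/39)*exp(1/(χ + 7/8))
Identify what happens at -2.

There is no denominator, hence no pole anywhere.
The essential point of exp(1/(χ - (-7/8))) is -7/8, not -2.
So the germ continues analytically to -2.

The point is a regular point.


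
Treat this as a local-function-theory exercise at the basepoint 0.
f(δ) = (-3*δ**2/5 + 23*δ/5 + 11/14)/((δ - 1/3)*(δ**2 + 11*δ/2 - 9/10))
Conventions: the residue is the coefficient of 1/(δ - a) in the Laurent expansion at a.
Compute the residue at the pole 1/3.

At the order-1 pole 1/3 set g(δ) = (δ - (1/3))*f(δ) = (-3*δ**2/5 + 23*δ/5 + 11/14)/(δ**2 + 11*δ/2 - 9/10).
Simple pole: residue = g(a) at a = 1/3, which is 1419/658.

The residue is 1419/658.


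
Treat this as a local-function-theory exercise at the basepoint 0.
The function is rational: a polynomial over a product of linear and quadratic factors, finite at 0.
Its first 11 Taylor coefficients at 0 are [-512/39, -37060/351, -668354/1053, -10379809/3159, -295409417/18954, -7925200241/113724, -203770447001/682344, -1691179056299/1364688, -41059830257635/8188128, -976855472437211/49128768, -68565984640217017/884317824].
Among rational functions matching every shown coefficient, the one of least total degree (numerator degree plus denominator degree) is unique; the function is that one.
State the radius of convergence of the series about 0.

No rational of total degree below 9 reproduces all 11 coefficients; solving the [1/8] Pade equations on them gives f(h) = (32/13 - 11*h/36)/((h**2 - h/4 + 3/2)*(h**2 + 4*h/3 - 1/2)**3), whose expansion matches every shown term.
Denominator factor (h**2 + 4*h/3 - 1/2)^3: discriminant 34/9, real irrational roots -2/3 + (1/6)*sqrt(34) and -2/3 - (1/6)*sqrt(34); poles of order 3, moduli -2/3 + (1/6)*sqrt(34) and 2/3 + (1/6)*sqrt(34).
Denominator factor (h**2 - h/4 + 3/2): discriminant -95/16, complex-conjugate roots (1/8) + ((1/8)*sqrt(95))*i and (1/8) - ((1/8)*sqrt(95))*i; poles of order 1, moduli (1/2)*sqrt(6) and (1/2)*sqrt(6).
The radius of convergence is the smallest modulus among the singular points: -2/3 + (1/6)*sqrt(34).

The radius of convergence is -2/3 + (1/6)*sqrt(34).


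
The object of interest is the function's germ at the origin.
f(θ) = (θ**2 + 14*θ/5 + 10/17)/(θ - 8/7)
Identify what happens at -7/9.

The point is a regular point.

Denominator factors: θ - 8/7 = -121/63 at θ = -7/9 — none vanishes.
So the germ continues analytically to -7/9.


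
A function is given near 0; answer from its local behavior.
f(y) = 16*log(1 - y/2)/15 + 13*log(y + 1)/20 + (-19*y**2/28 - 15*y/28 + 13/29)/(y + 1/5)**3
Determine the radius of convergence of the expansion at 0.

Denominator factor (y + 1/5)^3: pole of order 3 at -1/5, modulus 1/5.
Branch term (13/20)*log(1 - y/(-1)): its argument vanishes at y = -1, a logarithmic branch point, modulus 1.
Branch term (16/15)*log(1 - y/(2)): its argument vanishes at y = 2, a logarithmic branch point, modulus 2.
The radius of convergence is the smallest modulus among the singular points: 1/5.

The radius of convergence is 1/5.


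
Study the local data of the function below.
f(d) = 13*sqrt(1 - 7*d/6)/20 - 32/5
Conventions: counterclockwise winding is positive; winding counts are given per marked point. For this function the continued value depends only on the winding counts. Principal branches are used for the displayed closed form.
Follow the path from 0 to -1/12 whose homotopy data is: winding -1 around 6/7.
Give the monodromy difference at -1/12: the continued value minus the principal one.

Continued minus principal equals -(13/120)*sqrt(158).

The rational part is single-valued and drops out of the difference; each branch term changes only by its own monodromy.
(13/20)*sqrt(1 - d/(6/7)): winding -1 is odd, the square root flips sign, contributing -2*(13/20)*sqrt(1 - (-1/12)/(6/7)) = -2*(13/20)*sqrt(79/72) = -(13/120)*sqrt(158).
Summing the contributions at d = -1/12 gives -(13/120)*sqrt(158).


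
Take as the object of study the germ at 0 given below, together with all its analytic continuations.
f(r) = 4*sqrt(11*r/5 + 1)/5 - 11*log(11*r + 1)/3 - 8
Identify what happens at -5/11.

The term (4/5)*sqrt(1 - r/(-5/11)) has argument 1 - -5/11/(-5/11) = 0 at -5/11: a square-root (algebraic, two-sheeted) branch point; the remaining terms are analytic or single-valued there.

The point is an algebraic (square-root) branch point.


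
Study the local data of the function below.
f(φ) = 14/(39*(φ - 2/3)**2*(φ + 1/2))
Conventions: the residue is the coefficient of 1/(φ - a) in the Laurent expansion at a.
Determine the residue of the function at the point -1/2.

At the order-1 pole -1/2 set g(φ) = (φ - (-1/2))*f(φ) = 14/(39*(φ - 2/3)**2).
Simple pole: residue = g(a) at a = -1/2, which is 24/91.

The residue is 24/91.


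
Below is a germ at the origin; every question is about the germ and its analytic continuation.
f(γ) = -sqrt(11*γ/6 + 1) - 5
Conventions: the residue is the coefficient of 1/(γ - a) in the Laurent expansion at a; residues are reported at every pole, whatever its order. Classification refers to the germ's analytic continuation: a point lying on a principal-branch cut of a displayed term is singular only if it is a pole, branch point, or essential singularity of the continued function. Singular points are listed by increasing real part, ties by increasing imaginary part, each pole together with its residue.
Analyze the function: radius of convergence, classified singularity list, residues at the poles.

Radius of convergence at 0: 6/11.
At -6/11: an algebraic (square-root) branch point.

Branch term (-1)*sqrt(1 - γ/(-6/11)): its argument vanishes at γ = -6/11, a square-root branch point, modulus 6/11.
The radius of convergence is the smallest modulus among the singular points: 6/11.


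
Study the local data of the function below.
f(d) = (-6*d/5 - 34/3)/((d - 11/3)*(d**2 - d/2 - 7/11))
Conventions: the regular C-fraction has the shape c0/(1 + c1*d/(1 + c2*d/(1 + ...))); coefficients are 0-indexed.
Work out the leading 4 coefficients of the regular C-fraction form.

Taylor coefficients (expand at 0): a_0 = -34/7, a_1 = 5329/2695, a_2 = -4020741/415030, a_3 = 676368449/63914620.
c0 = a_0 = -34/7. Peel one level at a time: if S = 1 + c*d/S' with S'(0) = 1, then c is the d-coefficient of S and S' = c*d/(S - 1).
S_1 = c0/f = 1 + (5329/13090)*d + (-1017418/556325)*d^2 + ...; c1 = 5329/13090.
S_2 = c1*d/(S_1 - 1) = 1 + (2034836/452965)*d + (529684210/28398241)*d^2 + ...; c2 = 2034836/452965.
S_3 = c2*d/(S_2 - 1) = 1 + (-22511578925/5421820522)*d + ...; c3 = -22511578925/5421820522.

The regular C-fraction coefficients are [-34/7, 5329/13090, 2034836/452965, -22511578925/5421820522].


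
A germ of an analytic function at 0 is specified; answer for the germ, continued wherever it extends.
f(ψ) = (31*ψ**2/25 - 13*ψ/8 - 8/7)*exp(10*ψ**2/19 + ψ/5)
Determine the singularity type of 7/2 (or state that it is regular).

The point is a regular point.

There is no denominator, hence no pole anywhere.
The factor exp(10*ψ**2/19 + ψ/5) is entire.
So the germ continues analytically to 7/2.


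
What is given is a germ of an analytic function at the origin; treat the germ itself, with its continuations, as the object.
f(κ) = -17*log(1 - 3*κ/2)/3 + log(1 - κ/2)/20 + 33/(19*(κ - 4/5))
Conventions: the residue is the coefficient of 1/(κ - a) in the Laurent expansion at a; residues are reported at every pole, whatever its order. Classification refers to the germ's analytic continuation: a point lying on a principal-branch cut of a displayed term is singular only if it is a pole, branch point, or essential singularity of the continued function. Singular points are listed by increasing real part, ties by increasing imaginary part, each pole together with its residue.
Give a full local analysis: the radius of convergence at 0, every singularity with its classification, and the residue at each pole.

Radius of convergence at 0: 2/3.
At 2/3: a logarithmic branch point.
At 4/5: a pole of order 1; residue 33/19.
At 2: a logarithmic branch point.

Denominator factor (κ - 4/5): pole of order 1 at 4/5, modulus 4/5.
Branch term (1/20)*log(1 - κ/(2)): its argument vanishes at κ = 2, a logarithmic branch point, modulus 2.
Branch term (-17/3)*log(1 - κ/(2/3)): its argument vanishes at κ = 2/3, a logarithmic branch point, modulus 2/3.
The radius of convergence is the smallest modulus among the singular points: 2/3.
The branch terms are analytic at 4/5 and contribute nothing to the residue; only the rational part matters.
At the order-1 pole 4/5 set g(κ) = (κ - (4/5))*(rational part) = 33/19.
Simple pole: residue = g(a) at a = 4/5, which is 33/19.
List the singular points by increasing real part (a conjugate pair: the negative imaginary part first).


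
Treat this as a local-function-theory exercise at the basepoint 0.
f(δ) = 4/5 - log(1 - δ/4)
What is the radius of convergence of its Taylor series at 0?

Branch term (-1)*log(1 - δ/(4)): its argument vanishes at δ = 4, a logarithmic branch point, modulus 4.
The radius of convergence is the smallest modulus among the singular points: 4.

The radius of convergence is 4.


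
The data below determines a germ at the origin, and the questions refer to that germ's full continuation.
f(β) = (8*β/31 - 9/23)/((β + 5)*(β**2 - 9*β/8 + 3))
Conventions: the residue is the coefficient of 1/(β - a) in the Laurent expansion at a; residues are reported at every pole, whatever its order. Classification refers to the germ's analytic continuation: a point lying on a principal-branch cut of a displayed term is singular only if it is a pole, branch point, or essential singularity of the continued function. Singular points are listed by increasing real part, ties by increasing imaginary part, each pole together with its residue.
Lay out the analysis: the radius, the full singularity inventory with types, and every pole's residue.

Denominator factor (β + 5): pole of order 1 at -5, modulus 5.
Denominator factor (β**2 - 9*β/8 + 3): discriminant -687/64, complex-conjugate roots (9/16) + ((1/16)*sqrt(687))*i and (9/16) - ((1/16)*sqrt(687))*i; poles of order 1, moduli sqrt(3) and sqrt(3).
The radius of convergence is the smallest modulus among the singular points: sqrt(3).
At the order-1 pole -5 set g(β) = (β - (-5))*f(β) = (8*β/31 - 9/23)/(β**2 - 9*β/8 + 3).
Simple pole: residue = g(a) at a = -5, which is -9592/191797.
The factor β**2 - 9*β/8 + 3 splits as (β - a)(β - a') with a = (9/16) - ((1/16)*sqrt(687))*i, a' = (9/16) + ((1/16)*sqrt(687))*i. At the order-1 pole a set g(β) = (β - a)*f(β) = [(8*β/31 - 9/23)/(β + 5)] / (β - a').
Simple pole: residue = g(a) at a = (9/16) - ((1/16)*sqrt(687))*i, which is (4796/191797) - ((332/1416823)*sqrt(687))*i.
The factor β**2 - 9*β/8 + 3 splits as (β - a)(β - a') with a = (9/16) + ((1/16)*sqrt(687))*i, a' = (9/16) - ((1/16)*sqrt(687))*i. At the order-1 pole a set g(β) = (β - a)*f(β) = [(8*β/31 - 9/23)/(β + 5)] / (β - a').
Simple pole: residue = g(a) at a = (9/16) + ((1/16)*sqrt(687))*i, which is (4796/191797) + ((332/1416823)*sqrt(687))*i.
List the singular points by increasing real part (a conjugate pair: the negative imaginary part first).

Radius of convergence at 0: sqrt(3).
At -5: a pole of order 1; residue -9592/191797.
At (9/16) - ((1/16)*sqrt(687))*i: a pole of order 1; residue (4796/191797) - ((332/1416823)*sqrt(687))*i.
At (9/16) + ((1/16)*sqrt(687))*i: a pole of order 1; residue (4796/191797) + ((332/1416823)*sqrt(687))*i.


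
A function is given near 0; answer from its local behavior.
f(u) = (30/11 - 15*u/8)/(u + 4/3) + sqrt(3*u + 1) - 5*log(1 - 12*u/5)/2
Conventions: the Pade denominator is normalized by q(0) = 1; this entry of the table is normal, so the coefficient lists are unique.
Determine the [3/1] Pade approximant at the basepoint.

The Pade approximant has numerator coefficients [67/22, -11544357/28919840, 6187887/7229960, -139465359/72299600]; denominator coefficients [1, -5886189/3614980].

Taylor coefficients needed (expand at 0): a_0 = 67/22, a_1 = 1605/352, a_2 = 58293/7040, a_3 = 1626741/140800, a_4 = 52975701/2816000.
Write the denominator as Q(u) = 1 + q1*u. Requiring Q*f - P = O(u^5) with deg P <= 3 kills the coefficients of u^4..u^4 in Q*f:
  u^4: a_4 + q1*a_3 = 0, i.e. 52975701/2816000 + (1626741/140800)*q1 = 0.
Solving this linear system: q1 = -5886189/3614980.
The numerator is Q*f truncated at degree 3: P0 = a_0 = 67/22; P1 = a_1 + q1*a_0 = -11544357/28919840; P2 = a_2 + q1*a_1 = 6187887/7229960; P3 = a_3 + q1*a_2 = -139465359/72299600.


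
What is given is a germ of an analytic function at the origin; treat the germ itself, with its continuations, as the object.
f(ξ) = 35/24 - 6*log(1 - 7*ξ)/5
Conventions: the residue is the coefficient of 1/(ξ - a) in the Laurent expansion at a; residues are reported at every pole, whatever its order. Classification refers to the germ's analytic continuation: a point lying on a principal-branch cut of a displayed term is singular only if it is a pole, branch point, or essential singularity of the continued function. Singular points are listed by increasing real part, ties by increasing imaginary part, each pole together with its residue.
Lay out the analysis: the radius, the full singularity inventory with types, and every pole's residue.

Radius of convergence at 0: 1/7.
At 1/7: a logarithmic branch point.

Branch term (-6/5)*log(1 - ξ/(1/7)): its argument vanishes at ξ = 1/7, a logarithmic branch point, modulus 1/7.
The radius of convergence is the smallest modulus among the singular points: 1/7.


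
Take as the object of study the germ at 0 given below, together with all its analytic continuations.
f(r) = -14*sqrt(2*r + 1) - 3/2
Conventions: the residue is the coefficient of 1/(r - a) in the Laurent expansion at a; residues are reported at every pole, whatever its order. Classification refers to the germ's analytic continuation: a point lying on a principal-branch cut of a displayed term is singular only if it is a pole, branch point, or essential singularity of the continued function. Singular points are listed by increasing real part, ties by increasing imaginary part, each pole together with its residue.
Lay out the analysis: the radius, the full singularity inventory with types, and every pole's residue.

Radius of convergence at 0: 1/2.
At -1/2: an algebraic (square-root) branch point.

Branch term (-14)*sqrt(1 - r/(-1/2)): its argument vanishes at r = -1/2, a square-root branch point, modulus 1/2.
The radius of convergence is the smallest modulus among the singular points: 1/2.


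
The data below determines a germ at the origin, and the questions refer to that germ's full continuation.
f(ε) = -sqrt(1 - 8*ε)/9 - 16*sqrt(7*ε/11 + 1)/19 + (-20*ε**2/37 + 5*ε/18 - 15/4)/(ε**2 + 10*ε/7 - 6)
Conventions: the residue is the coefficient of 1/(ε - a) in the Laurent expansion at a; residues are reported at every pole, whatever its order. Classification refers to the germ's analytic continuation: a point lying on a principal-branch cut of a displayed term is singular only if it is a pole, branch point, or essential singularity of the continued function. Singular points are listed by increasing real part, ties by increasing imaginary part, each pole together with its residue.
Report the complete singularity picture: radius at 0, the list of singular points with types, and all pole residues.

Radius of convergence at 0: 1/8.
At -5/7 - (1/7)*sqrt(319): a pole of order 1; residue 4895/9324 + (505385/5948712)*sqrt(319).
At -11/7: an algebraic (square-root) branch point.
At 1/8: an algebraic (square-root) branch point.
At -5/7 + (1/7)*sqrt(319): a pole of order 1; residue 4895/9324 - (505385/5948712)*sqrt(319).

Denominator factor (ε**2 + 10*ε/7 - 6): discriminant 1276/49, real irrational roots -5/7 + (1/7)*sqrt(319) and -5/7 - (1/7)*sqrt(319); poles of order 1, moduli -5/7 + (1/7)*sqrt(319) and 5/7 + (1/7)*sqrt(319).
Branch term (-1/9)*sqrt(1 - ε/(1/8)): its argument vanishes at ε = 1/8, a square-root branch point, modulus 1/8.
Branch term (-16/19)*sqrt(1 - ε/(-11/7)): its argument vanishes at ε = -11/7, a square-root branch point, modulus 11/7.
The radius of convergence is the smallest modulus among the singular points: 1/8.
The branch terms are analytic at -5/7 - (1/7)*sqrt(319) and contribute nothing to the residue; only the rational part matters.
The factor ε**2 + 10*ε/7 - 6 splits as (ε - a)(ε - a') with a = -5/7 - (1/7)*sqrt(319), a' = -5/7 + (1/7)*sqrt(319). At the order-1 pole a set g(ε) = (ε - a)*(rational part) = [-20*ε**2/37 + 5*ε/18 - 15/4] / (ε - a').
Simple pole: residue = g(a) at a = -5/7 - (1/7)*sqrt(319), which is 4895/9324 + (505385/5948712)*sqrt(319).
The branch terms are analytic at -5/7 + (1/7)*sqrt(319) and contribute nothing to the residue; only the rational part matters.
The factor ε**2 + 10*ε/7 - 6 splits as (ε - a)(ε - a') with a = -5/7 + (1/7)*sqrt(319), a' = -5/7 - (1/7)*sqrt(319). At the order-1 pole a set g(ε) = (ε - a)*(rational part) = [-20*ε**2/37 + 5*ε/18 - 15/4] / (ε - a').
Simple pole: residue = g(a) at a = -5/7 + (1/7)*sqrt(319), which is 4895/9324 - (505385/5948712)*sqrt(319).
List the singular points by increasing real part (a conjugate pair: the negative imaginary part first).


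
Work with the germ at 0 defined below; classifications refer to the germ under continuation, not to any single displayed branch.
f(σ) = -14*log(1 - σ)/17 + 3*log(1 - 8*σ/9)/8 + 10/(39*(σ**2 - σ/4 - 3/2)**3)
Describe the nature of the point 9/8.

The term (3/8)*log(1 - σ/(9/8)) has argument 1 - 9/8/(9/8) = 0 at 9/8: a logarithmic (infinitely-sheeted) branch point; the remaining terms are analytic or single-valued there.

The point is a logarithmic branch point.


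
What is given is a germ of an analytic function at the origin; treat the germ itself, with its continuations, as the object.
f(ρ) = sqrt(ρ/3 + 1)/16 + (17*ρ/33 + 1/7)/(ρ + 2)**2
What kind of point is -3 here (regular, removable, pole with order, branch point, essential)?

The point is an algebraic (square-root) branch point.

The term (1/16)*sqrt(1 - ρ/(-3)) has argument 1 - -3/(-3) = 0 at -3: a square-root (algebraic, two-sheeted) branch point; the remaining terms are analytic or single-valued there.


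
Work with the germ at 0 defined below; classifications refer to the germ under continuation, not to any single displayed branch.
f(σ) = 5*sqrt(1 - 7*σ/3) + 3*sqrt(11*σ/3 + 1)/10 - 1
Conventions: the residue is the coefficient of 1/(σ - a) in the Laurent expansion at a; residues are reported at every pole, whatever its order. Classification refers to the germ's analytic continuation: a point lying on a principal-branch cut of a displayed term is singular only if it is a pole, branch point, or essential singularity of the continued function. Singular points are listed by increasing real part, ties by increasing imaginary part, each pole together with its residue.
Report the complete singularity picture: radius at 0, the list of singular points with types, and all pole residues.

Radius of convergence at 0: 3/11.
At -3/11: an algebraic (square-root) branch point.
At 3/7: an algebraic (square-root) branch point.

Branch term (5)*sqrt(1 - σ/(3/7)): its argument vanishes at σ = 3/7, a square-root branch point, modulus 3/7.
Branch term (3/10)*sqrt(1 - σ/(-3/11)): its argument vanishes at σ = -3/11, a square-root branch point, modulus 3/11.
The radius of convergence is the smallest modulus among the singular points: 3/11.
List the singular points by increasing real part (a conjugate pair: the negative imaginary part first).


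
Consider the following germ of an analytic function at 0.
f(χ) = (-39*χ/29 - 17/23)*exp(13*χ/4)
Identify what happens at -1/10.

There is no denominator, hence no pole anywhere.
The factor exp(13*χ/4) is entire.
So the germ continues analytically to -1/10.

The point is a regular point.


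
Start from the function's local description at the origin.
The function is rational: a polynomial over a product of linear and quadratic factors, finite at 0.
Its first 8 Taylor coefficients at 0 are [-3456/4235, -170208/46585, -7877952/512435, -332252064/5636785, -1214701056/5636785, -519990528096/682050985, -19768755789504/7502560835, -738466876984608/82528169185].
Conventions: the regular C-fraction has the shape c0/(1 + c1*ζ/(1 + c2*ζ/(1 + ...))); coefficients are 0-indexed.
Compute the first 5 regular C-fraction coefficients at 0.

The regular C-fraction coefficients are [-3456/4235, -197/44, 2337/8668, -9841836/1688093, 2795582872/638899187].

Taylor coefficients (read off): a_0 = -3456/4235, a_1 = -170208/46585, a_2 = -7877952/512435, a_3 = -332252064/5636785, a_4 = -1214701056/5636785.
c0 = a_0 = -3456/4235. Peel one level at a time: if S = 1 + c*ζ/S' with S'(0) = 1, then c is the ζ-coefficient of S and S' = c*ζ/(S - 1).
S_1 = c0/f = 1 + (-197/44)*ζ + (2337/1936)*ζ^2 + ...; c1 = -197/44.
S_2 = c1*ζ/(S_1 - 1) = 1 + (2337/8668)*ζ + (7381377/4695889)*ζ^2 + ...; c2 = 2337/8668.
S_3 = c2*ζ/(S_2 - 1) = 1 + (-9841836/1688093)*ζ + (170289312/6675251)*ζ^2 + ...; c3 = -9841836/1688093.
S_4 = c3*ζ/(S_3 - 1) = 1 + (2795582872/638899187)*ζ + ...; c4 = 2795582872/638899187.


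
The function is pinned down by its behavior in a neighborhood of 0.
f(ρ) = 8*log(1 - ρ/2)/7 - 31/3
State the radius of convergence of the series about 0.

Branch term (8/7)*log(1 - ρ/(2)): its argument vanishes at ρ = 2, a logarithmic branch point, modulus 2.
The radius of convergence is the smallest modulus among the singular points: 2.

The radius of convergence is 2.


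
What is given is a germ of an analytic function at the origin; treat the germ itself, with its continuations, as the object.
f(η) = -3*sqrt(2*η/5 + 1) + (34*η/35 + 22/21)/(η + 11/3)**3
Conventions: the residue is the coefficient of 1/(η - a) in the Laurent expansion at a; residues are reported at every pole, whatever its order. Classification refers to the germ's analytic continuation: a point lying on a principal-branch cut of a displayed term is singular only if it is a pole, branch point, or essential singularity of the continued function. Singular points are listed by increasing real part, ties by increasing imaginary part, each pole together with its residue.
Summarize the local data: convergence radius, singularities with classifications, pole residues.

Radius of convergence at 0: 5/2.
At -11/3: a pole of order 3; residue 0.
At -5/2: an algebraic (square-root) branch point.

Denominator factor (η + 11/3)^3: pole of order 3 at -11/3, modulus 11/3.
Branch term (-3)*sqrt(1 - η/(-5/2)): its argument vanishes at η = -5/2, a square-root branch point, modulus 5/2.
The radius of convergence is the smallest modulus among the singular points: 5/2.
The branch term is analytic at -11/3 and contributes nothing to the residue; only the rational part matters.
At the order-3 pole -11/3 set g(η) = (η - (-11/3))^3*(rational part) = 34*η/35 + 22/21.
Order-3 pole: residue = g''(a)/2; g''(-11/3) = 0, so the residue is 0.
List the singular points by increasing real part (a conjugate pair: the negative imaginary part first).


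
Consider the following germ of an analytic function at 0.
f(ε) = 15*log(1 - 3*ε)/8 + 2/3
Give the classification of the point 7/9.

The point is a regular point.

There is no denominator, hence no pole anywhere.
Branch term log(1 - ε/(1/3)): argument at 7/9 is -4/3, nonzero, so 7/9 is not its branch point (a point on a principal cut is still regular for the continued germ).
So the germ continues analytically to 7/9.


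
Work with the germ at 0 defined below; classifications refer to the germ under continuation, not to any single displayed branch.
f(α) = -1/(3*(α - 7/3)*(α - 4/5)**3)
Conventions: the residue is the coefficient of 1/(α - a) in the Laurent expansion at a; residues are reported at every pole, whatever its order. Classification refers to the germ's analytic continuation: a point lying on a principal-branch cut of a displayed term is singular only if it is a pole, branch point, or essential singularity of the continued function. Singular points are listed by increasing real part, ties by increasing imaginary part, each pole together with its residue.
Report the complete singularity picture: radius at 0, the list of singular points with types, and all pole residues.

Denominator factor (α - 7/3): pole of order 1 at 7/3, modulus 7/3.
Denominator factor (α - 4/5)^3: pole of order 3 at 4/5, modulus 4/5.
The radius of convergence is the smallest modulus among the singular points: 4/5.
At the order-3 pole 4/5 set g(α) = (α - (4/5))^3*f(α) = -1/(3*(α - 7/3)).
Order-3 pole: residue = g''(a)/2; g''(4/5) = 2250/12167, so the residue is 1125/12167.
At the order-1 pole 7/3 set g(α) = (α - (7/3))*f(α) = -1/(3*(α - 4/5)**3).
Simple pole: residue = g(a) at a = 7/3, which is -1125/12167.
List the singular points by increasing real part (a conjugate pair: the negative imaginary part first).

Radius of convergence at 0: 4/5.
At 4/5: a pole of order 3; residue 1125/12167.
At 7/3: a pole of order 1; residue -1125/12167.


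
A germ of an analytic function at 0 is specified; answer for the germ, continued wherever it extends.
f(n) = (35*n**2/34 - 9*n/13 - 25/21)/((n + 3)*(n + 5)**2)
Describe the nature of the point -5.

The point is a pole of order 2.

The denominator factor n + 5 vanishes at -5 and appears to the power 2; the numerator there equals 259955/9282, nonzero, and no other factor vanishes.
Hence a pole whose order is the multiplicity, 2.


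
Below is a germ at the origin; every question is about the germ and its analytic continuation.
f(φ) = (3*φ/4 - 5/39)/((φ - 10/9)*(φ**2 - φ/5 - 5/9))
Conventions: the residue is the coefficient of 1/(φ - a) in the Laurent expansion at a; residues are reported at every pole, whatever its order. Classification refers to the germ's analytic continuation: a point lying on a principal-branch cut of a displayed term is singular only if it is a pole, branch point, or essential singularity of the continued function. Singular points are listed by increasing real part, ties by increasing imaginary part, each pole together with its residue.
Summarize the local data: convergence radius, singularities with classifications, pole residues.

Radius of convergence at 0: -1/10 + (1/30)*sqrt(509).
At 1/10 - (1/30)*sqrt(509): a pole of order 1; residue -1485/1924 + (450/18833)*sqrt(509).
At 1/10 + (1/30)*sqrt(509): a pole of order 1; residue -1485/1924 - (450/18833)*sqrt(509).
At 10/9: a pole of order 1; residue 1485/962.

Denominator factor (φ**2 - φ/5 - 5/9): discriminant 509/225, real irrational roots 1/10 + (1/30)*sqrt(509) and 1/10 - (1/30)*sqrt(509); poles of order 1, moduli 1/10 + (1/30)*sqrt(509) and -1/10 + (1/30)*sqrt(509).
Denominator factor (φ - 10/9): pole of order 1 at 10/9, modulus 10/9.
The radius of convergence is the smallest modulus among the singular points: -1/10 + (1/30)*sqrt(509).
The factor φ**2 - φ/5 - 5/9 splits as (φ - a)(φ - a') with a = 1/10 - (1/30)*sqrt(509), a' = 1/10 + (1/30)*sqrt(509). At the order-1 pole a set g(φ) = (φ - a)*f(φ) = [(3*φ/4 - 5/39)/(φ - 10/9)] / (φ - a').
Simple pole: residue = g(a) at a = 1/10 - (1/30)*sqrt(509), which is -1485/1924 + (450/18833)*sqrt(509).
The factor φ**2 - φ/5 - 5/9 splits as (φ - a)(φ - a') with a = 1/10 + (1/30)*sqrt(509), a' = 1/10 - (1/30)*sqrt(509). At the order-1 pole a set g(φ) = (φ - a)*f(φ) = [(3*φ/4 - 5/39)/(φ - 10/9)] / (φ - a').
Simple pole: residue = g(a) at a = 1/10 + (1/30)*sqrt(509), which is -1485/1924 - (450/18833)*sqrt(509).
At the order-1 pole 10/9 set g(φ) = (φ - (10/9))*f(φ) = (3*φ/4 - 5/39)/(φ**2 - φ/5 - 5/9).
Simple pole: residue = g(a) at a = 10/9, which is 1485/962.
List the singular points by increasing real part (a conjugate pair: the negative imaginary part first).
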